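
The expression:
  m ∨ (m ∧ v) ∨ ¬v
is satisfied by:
  {m: True, v: False}
  {v: False, m: False}
  {v: True, m: True}


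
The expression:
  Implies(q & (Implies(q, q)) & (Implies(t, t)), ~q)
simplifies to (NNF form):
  ~q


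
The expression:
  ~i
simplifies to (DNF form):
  ~i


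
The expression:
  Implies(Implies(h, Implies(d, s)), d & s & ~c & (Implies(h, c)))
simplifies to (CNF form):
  d & (h | s) & (h | ~c) & (~h | ~s)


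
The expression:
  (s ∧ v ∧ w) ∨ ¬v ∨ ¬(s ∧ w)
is always true.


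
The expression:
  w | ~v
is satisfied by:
  {w: True, v: False}
  {v: False, w: False}
  {v: True, w: True}


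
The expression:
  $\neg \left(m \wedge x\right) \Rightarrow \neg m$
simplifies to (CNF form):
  $x \vee \neg m$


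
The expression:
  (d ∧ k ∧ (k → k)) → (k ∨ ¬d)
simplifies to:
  True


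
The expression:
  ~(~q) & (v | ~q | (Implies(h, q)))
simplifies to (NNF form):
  q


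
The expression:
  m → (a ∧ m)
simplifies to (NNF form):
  a ∨ ¬m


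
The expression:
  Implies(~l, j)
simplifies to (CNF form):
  j | l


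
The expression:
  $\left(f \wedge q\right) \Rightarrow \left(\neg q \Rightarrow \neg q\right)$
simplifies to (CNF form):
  $\text{True}$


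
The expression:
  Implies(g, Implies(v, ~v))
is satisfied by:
  {g: False, v: False}
  {v: True, g: False}
  {g: True, v: False}


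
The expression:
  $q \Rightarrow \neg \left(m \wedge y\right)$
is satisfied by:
  {m: False, q: False, y: False}
  {y: True, m: False, q: False}
  {q: True, m: False, y: False}
  {y: True, q: True, m: False}
  {m: True, y: False, q: False}
  {y: True, m: True, q: False}
  {q: True, m: True, y: False}


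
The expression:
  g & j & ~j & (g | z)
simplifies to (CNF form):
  False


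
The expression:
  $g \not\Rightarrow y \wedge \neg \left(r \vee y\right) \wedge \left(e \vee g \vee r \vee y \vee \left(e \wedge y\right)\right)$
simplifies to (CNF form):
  $g \wedge \neg r \wedge \neg y$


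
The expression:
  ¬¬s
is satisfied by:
  {s: True}


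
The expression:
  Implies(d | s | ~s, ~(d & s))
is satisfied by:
  {s: False, d: False}
  {d: True, s: False}
  {s: True, d: False}


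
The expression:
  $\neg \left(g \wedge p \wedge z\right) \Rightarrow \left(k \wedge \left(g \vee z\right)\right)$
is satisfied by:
  {k: True, g: True, z: True, p: True}
  {k: True, g: True, z: True, p: False}
  {k: True, g: True, p: True, z: False}
  {k: True, g: True, p: False, z: False}
  {k: True, z: True, p: True, g: False}
  {k: True, z: True, p: False, g: False}
  {g: True, z: True, p: True, k: False}


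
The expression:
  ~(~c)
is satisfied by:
  {c: True}


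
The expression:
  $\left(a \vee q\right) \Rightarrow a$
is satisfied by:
  {a: True, q: False}
  {q: False, a: False}
  {q: True, a: True}


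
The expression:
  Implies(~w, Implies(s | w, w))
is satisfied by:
  {w: True, s: False}
  {s: False, w: False}
  {s: True, w: True}


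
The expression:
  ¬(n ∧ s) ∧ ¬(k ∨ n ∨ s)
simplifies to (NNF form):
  ¬k ∧ ¬n ∧ ¬s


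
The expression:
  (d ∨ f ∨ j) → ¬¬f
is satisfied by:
  {f: True, d: False, j: False}
  {j: True, f: True, d: False}
  {f: True, d: True, j: False}
  {j: True, f: True, d: True}
  {j: False, d: False, f: False}


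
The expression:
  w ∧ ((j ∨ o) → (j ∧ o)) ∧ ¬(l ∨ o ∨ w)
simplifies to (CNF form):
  False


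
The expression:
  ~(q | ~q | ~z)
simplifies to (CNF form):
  False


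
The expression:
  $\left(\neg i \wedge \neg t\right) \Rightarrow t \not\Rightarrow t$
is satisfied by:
  {i: True, t: True}
  {i: True, t: False}
  {t: True, i: False}


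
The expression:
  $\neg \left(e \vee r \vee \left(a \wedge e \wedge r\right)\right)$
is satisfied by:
  {e: False, r: False}


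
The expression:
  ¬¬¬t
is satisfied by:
  {t: False}


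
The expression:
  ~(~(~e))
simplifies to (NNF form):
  ~e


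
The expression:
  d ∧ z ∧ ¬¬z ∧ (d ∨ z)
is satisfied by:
  {z: True, d: True}


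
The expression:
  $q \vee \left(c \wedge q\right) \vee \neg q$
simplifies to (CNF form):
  $\text{True}$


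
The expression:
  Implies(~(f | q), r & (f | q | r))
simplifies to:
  f | q | r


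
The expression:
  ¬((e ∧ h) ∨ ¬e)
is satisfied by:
  {e: True, h: False}


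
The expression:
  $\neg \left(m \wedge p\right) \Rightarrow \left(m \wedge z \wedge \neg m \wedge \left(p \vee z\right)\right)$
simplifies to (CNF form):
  $m \wedge p$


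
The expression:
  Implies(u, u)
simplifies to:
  True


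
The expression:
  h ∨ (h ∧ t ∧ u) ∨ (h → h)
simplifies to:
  True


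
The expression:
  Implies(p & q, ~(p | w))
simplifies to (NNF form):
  ~p | ~q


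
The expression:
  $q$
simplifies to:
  $q$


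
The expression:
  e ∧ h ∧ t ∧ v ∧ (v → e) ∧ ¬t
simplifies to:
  False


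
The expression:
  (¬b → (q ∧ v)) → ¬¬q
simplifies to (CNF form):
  q ∨ ¬b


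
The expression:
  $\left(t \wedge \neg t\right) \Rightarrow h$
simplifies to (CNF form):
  $\text{True}$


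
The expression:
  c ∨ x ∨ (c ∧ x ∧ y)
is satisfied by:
  {x: True, c: True}
  {x: True, c: False}
  {c: True, x: False}


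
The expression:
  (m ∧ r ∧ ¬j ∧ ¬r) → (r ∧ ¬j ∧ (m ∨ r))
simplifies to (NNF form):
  True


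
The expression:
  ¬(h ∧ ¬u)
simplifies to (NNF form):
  u ∨ ¬h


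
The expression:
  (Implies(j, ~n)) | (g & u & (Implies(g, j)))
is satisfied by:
  {g: True, u: True, n: False, j: False}
  {g: True, u: False, n: False, j: False}
  {u: True, j: False, g: False, n: False}
  {j: False, u: False, g: False, n: False}
  {j: True, g: True, u: True, n: False}
  {j: True, g: True, u: False, n: False}
  {j: True, u: True, g: False, n: False}
  {j: True, u: False, g: False, n: False}
  {n: True, g: True, u: True, j: False}
  {n: True, g: True, u: False, j: False}
  {n: True, u: True, g: False, j: False}
  {n: True, u: False, g: False, j: False}
  {j: True, n: True, g: True, u: True}


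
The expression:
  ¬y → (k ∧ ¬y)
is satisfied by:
  {y: True, k: True}
  {y: True, k: False}
  {k: True, y: False}


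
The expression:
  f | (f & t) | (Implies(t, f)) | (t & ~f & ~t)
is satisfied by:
  {f: True, t: False}
  {t: False, f: False}
  {t: True, f: True}


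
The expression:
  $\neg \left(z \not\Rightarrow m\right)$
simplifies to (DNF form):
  $m \vee \neg z$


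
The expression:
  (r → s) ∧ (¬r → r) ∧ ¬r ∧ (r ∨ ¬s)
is never true.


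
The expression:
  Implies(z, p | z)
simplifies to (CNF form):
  True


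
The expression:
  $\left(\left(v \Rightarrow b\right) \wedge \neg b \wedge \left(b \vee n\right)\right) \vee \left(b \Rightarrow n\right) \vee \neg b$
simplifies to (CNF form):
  $n \vee \neg b$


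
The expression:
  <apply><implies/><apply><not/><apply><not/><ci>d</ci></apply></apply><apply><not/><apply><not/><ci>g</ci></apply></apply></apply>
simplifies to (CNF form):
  <apply><or/><ci>g</ci><apply><not/><ci>d</ci></apply></apply>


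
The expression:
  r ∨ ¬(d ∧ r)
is always true.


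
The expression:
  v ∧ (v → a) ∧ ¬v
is never true.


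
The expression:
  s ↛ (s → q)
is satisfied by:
  {s: True, q: False}


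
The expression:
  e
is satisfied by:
  {e: True}


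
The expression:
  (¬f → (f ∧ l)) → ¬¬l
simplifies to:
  l ∨ ¬f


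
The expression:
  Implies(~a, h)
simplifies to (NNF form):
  a | h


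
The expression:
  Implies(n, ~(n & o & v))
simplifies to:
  ~n | ~o | ~v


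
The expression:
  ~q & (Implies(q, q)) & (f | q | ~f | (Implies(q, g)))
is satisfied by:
  {q: False}


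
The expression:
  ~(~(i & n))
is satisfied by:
  {i: True, n: True}


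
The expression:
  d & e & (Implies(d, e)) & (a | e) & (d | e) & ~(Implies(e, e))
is never true.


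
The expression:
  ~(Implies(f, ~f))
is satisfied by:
  {f: True}


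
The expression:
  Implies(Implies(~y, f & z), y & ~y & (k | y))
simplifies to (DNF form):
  (~f & ~y) | (~y & ~z)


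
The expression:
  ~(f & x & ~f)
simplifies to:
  True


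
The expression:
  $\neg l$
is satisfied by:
  {l: False}


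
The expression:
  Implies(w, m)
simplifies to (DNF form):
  m | ~w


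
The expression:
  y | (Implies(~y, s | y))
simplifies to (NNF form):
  s | y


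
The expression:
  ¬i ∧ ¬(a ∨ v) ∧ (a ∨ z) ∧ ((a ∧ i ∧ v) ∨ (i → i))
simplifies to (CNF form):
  z ∧ ¬a ∧ ¬i ∧ ¬v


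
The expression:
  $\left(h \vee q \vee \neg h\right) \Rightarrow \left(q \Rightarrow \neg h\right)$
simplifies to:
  $\neg h \vee \neg q$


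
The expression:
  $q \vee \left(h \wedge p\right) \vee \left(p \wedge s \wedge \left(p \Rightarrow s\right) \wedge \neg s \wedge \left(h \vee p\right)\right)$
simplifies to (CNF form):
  $\left(h \vee q\right) \wedge \left(p \vee q\right)$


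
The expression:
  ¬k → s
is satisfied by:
  {k: True, s: True}
  {k: True, s: False}
  {s: True, k: False}


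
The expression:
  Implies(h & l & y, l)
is always true.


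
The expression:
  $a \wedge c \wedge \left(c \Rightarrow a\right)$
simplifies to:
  $a \wedge c$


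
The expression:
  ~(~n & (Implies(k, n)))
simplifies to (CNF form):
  k | n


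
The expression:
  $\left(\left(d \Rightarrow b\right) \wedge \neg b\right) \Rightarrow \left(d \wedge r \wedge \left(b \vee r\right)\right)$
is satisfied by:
  {b: True, d: True}
  {b: True, d: False}
  {d: True, b: False}


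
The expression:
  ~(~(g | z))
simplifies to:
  g | z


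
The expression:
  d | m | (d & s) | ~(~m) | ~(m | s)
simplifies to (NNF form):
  d | m | ~s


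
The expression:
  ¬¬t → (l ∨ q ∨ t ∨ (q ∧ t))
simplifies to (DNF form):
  True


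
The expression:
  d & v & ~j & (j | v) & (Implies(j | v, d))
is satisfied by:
  {d: True, v: True, j: False}


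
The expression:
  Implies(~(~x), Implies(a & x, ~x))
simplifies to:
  ~a | ~x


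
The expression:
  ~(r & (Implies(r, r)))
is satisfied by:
  {r: False}


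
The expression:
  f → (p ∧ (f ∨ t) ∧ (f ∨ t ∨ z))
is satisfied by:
  {p: True, f: False}
  {f: False, p: False}
  {f: True, p: True}


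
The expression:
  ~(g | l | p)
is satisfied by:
  {g: False, p: False, l: False}


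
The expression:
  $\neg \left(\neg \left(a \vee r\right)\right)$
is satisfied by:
  {r: True, a: True}
  {r: True, a: False}
  {a: True, r: False}


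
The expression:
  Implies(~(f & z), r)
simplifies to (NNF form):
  r | (f & z)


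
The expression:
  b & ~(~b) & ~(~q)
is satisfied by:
  {b: True, q: True}


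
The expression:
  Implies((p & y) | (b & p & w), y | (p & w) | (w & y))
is always true.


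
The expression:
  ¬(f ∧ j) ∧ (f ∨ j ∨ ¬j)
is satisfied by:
  {j: False, f: False}
  {f: True, j: False}
  {j: True, f: False}


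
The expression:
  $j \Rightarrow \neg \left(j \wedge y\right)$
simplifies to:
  $\neg j \vee \neg y$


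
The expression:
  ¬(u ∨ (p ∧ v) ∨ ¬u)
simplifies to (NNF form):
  False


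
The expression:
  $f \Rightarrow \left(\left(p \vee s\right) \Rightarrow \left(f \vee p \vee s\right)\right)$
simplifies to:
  $\text{True}$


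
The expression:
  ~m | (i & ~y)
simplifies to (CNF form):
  (i | ~m) & (~m | ~y)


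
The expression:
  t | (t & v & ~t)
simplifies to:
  t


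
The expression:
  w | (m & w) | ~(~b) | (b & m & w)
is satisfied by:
  {b: True, w: True}
  {b: True, w: False}
  {w: True, b: False}


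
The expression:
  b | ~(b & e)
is always true.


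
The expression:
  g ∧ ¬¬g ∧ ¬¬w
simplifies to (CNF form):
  g ∧ w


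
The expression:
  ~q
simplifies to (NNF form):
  ~q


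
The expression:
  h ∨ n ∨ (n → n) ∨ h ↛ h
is always true.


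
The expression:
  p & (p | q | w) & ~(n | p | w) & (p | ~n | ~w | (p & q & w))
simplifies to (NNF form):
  False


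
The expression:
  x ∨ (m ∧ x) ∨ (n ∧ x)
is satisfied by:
  {x: True}


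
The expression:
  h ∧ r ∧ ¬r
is never true.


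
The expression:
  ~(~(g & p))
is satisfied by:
  {p: True, g: True}


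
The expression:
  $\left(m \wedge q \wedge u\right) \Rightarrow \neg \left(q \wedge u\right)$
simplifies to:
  $\neg m \vee \neg q \vee \neg u$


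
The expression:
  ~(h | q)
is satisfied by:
  {q: False, h: False}


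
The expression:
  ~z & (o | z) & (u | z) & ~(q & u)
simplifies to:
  o & u & ~q & ~z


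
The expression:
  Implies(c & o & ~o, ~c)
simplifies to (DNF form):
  True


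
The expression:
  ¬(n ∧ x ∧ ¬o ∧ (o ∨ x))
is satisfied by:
  {o: True, x: False, n: False}
  {x: False, n: False, o: False}
  {n: True, o: True, x: False}
  {n: True, x: False, o: False}
  {o: True, x: True, n: False}
  {x: True, o: False, n: False}
  {n: True, x: True, o: True}


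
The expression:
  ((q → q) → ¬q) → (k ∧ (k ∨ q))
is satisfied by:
  {k: True, q: True}
  {k: True, q: False}
  {q: True, k: False}


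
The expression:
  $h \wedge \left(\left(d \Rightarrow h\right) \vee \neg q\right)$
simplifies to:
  $h$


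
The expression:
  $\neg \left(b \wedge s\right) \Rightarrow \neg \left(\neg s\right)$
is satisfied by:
  {s: True}


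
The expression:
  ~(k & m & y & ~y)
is always true.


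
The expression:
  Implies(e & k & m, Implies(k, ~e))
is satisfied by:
  {k: False, m: False, e: False}
  {e: True, k: False, m: False}
  {m: True, k: False, e: False}
  {e: True, m: True, k: False}
  {k: True, e: False, m: False}
  {e: True, k: True, m: False}
  {m: True, k: True, e: False}


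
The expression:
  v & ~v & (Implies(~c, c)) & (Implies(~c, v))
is never true.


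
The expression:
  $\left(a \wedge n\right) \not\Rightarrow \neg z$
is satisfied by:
  {a: True, z: True, n: True}


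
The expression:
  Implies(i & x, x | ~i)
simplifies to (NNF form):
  True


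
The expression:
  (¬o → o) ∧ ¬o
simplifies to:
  False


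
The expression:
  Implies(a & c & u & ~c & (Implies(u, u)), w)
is always true.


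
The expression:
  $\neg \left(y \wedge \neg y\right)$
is always true.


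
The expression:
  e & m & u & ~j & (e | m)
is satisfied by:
  {m: True, e: True, u: True, j: False}


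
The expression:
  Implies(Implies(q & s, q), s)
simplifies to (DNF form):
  s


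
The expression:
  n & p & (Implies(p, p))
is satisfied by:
  {p: True, n: True}


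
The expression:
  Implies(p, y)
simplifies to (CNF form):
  y | ~p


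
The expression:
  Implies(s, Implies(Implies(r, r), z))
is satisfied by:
  {z: True, s: False}
  {s: False, z: False}
  {s: True, z: True}


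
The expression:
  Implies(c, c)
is always true.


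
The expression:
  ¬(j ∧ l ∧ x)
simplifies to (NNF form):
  ¬j ∨ ¬l ∨ ¬x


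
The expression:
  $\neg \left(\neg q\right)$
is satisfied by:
  {q: True}


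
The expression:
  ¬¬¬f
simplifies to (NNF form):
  ¬f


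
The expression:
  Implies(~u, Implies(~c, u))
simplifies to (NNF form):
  c | u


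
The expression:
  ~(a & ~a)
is always true.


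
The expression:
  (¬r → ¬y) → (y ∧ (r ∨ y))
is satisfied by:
  {y: True}


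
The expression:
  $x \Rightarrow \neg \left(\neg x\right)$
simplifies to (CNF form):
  $\text{True}$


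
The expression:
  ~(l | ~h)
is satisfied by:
  {h: True, l: False}


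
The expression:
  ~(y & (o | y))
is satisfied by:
  {y: False}


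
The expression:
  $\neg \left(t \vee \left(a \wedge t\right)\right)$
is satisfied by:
  {t: False}


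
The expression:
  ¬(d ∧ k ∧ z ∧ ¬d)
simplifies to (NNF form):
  True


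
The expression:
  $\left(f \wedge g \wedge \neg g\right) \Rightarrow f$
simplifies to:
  $\text{True}$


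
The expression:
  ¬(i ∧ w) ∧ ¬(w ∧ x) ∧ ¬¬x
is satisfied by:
  {x: True, w: False}


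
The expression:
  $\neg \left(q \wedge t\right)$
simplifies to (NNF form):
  $\neg q \vee \neg t$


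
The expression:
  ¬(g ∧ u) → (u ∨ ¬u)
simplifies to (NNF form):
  True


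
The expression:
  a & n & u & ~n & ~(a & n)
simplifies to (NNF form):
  False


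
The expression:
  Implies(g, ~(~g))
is always true.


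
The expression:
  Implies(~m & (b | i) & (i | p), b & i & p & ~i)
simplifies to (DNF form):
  m | (~b & ~i) | (~i & ~p)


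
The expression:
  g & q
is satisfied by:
  {g: True, q: True}


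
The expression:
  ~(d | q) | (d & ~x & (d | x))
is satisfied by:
  {x: False, q: False, d: False}
  {d: True, x: False, q: False}
  {d: True, q: True, x: False}
  {x: True, q: False, d: False}


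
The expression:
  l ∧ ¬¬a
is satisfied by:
  {a: True, l: True}


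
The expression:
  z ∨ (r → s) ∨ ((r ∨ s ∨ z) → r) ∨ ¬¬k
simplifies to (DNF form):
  True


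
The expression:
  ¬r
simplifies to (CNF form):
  ¬r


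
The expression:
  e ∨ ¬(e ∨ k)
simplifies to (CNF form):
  e ∨ ¬k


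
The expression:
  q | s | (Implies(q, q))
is always true.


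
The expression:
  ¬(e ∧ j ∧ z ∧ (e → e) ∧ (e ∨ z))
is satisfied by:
  {e: False, z: False, j: False}
  {j: True, e: False, z: False}
  {z: True, e: False, j: False}
  {j: True, z: True, e: False}
  {e: True, j: False, z: False}
  {j: True, e: True, z: False}
  {z: True, e: True, j: False}


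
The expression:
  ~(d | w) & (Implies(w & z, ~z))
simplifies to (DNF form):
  ~d & ~w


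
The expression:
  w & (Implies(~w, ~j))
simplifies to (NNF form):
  w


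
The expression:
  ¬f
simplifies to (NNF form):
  ¬f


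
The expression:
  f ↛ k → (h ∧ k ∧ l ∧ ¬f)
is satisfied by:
  {k: True, f: False}
  {f: False, k: False}
  {f: True, k: True}


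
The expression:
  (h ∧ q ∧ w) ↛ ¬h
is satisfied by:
  {h: True, w: True, q: True}


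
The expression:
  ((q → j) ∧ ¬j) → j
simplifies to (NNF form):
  j ∨ q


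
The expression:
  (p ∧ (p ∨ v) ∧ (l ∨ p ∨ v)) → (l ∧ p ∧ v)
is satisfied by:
  {v: True, l: True, p: False}
  {v: True, l: False, p: False}
  {l: True, v: False, p: False}
  {v: False, l: False, p: False}
  {v: True, p: True, l: True}


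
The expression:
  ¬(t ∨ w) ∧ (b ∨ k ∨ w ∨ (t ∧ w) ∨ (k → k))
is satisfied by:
  {w: False, t: False}


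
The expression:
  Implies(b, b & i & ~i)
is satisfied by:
  {b: False}


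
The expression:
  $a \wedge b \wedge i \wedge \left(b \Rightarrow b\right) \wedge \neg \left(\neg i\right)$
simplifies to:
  $a \wedge b \wedge i$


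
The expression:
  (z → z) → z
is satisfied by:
  {z: True}


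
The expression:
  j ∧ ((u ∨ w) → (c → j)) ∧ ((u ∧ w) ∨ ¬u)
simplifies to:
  j ∧ (w ∨ ¬u)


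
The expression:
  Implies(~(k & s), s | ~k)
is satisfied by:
  {s: True, k: False}
  {k: False, s: False}
  {k: True, s: True}


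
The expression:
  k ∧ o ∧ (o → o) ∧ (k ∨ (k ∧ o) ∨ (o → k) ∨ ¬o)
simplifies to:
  k ∧ o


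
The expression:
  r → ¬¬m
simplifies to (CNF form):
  m ∨ ¬r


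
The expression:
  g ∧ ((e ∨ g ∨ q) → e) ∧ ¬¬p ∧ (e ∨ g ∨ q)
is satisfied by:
  {p: True, e: True, g: True}


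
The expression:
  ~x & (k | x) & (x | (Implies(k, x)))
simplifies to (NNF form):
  False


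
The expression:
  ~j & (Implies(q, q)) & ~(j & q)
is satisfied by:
  {j: False}


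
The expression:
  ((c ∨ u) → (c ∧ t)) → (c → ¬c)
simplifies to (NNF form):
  ¬c ∨ ¬t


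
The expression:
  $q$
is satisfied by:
  {q: True}


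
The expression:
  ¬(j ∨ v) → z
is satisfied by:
  {z: True, v: True, j: True}
  {z: True, v: True, j: False}
  {z: True, j: True, v: False}
  {z: True, j: False, v: False}
  {v: True, j: True, z: False}
  {v: True, j: False, z: False}
  {j: True, v: False, z: False}


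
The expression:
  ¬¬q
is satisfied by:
  {q: True}


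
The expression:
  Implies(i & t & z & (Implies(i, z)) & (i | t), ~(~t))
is always true.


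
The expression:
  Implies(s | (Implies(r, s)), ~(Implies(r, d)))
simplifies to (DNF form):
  (r & ~d) | (r & ~s)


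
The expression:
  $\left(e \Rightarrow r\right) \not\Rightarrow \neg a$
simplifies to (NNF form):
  $a \wedge \left(r \vee \neg e\right)$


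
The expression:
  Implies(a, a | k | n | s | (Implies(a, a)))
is always true.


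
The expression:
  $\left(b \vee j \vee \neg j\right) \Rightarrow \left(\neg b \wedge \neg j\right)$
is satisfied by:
  {j: False, b: False}


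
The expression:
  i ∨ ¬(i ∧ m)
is always true.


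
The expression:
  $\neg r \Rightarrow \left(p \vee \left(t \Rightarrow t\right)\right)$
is always true.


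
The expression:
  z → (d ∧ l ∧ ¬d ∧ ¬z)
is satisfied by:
  {z: False}


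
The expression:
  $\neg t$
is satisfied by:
  {t: False}


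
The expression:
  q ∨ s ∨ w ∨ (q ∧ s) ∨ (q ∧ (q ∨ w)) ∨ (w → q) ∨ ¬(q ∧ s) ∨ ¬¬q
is always true.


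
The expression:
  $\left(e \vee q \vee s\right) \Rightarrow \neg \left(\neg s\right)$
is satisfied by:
  {s: True, e: False, q: False}
  {q: True, s: True, e: False}
  {s: True, e: True, q: False}
  {q: True, s: True, e: True}
  {q: False, e: False, s: False}


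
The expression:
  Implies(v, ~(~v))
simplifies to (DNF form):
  True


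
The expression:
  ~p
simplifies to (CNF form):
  ~p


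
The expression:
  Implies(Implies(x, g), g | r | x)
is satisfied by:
  {r: True, x: True, g: True}
  {r: True, x: True, g: False}
  {r: True, g: True, x: False}
  {r: True, g: False, x: False}
  {x: True, g: True, r: False}
  {x: True, g: False, r: False}
  {g: True, x: False, r: False}


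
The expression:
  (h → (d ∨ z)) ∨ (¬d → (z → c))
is always true.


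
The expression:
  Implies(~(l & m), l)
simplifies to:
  l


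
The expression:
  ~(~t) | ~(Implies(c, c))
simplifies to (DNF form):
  t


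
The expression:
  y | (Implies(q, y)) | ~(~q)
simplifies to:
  True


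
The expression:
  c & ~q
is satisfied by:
  {c: True, q: False}


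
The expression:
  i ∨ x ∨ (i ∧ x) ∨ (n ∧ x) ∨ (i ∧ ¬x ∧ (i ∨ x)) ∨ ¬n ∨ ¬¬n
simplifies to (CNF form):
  True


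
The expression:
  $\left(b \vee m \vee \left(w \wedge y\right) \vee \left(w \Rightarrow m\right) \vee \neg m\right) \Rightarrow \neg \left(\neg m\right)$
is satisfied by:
  {m: True}


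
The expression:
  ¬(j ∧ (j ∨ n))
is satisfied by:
  {j: False}


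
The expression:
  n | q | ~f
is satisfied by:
  {n: True, q: True, f: False}
  {n: True, q: False, f: False}
  {q: True, n: False, f: False}
  {n: False, q: False, f: False}
  {f: True, n: True, q: True}
  {f: True, n: True, q: False}
  {f: True, q: True, n: False}


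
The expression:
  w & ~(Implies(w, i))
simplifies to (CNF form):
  w & ~i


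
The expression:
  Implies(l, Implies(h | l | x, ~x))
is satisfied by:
  {l: False, x: False}
  {x: True, l: False}
  {l: True, x: False}


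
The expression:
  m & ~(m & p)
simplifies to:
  m & ~p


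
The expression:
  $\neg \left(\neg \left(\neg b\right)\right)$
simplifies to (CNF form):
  $\neg b$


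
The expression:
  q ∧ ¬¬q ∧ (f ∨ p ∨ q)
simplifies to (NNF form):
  q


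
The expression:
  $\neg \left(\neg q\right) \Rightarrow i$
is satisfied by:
  {i: True, q: False}
  {q: False, i: False}
  {q: True, i: True}


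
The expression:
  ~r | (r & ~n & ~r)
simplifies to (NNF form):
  ~r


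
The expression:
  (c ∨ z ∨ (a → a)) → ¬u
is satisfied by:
  {u: False}


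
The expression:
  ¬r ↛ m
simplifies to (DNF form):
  m ∨ ¬r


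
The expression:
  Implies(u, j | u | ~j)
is always true.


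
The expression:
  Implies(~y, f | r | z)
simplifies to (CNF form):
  f | r | y | z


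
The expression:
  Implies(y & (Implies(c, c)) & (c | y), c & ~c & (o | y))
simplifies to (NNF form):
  ~y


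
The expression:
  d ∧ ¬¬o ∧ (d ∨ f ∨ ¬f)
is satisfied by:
  {d: True, o: True}


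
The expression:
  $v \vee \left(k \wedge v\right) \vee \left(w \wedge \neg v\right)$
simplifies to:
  $v \vee w$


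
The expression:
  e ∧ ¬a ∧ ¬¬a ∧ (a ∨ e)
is never true.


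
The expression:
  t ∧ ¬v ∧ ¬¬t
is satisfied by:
  {t: True, v: False}


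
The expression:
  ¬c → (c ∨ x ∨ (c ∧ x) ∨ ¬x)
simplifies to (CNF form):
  True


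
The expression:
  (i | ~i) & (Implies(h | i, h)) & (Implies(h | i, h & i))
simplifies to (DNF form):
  (h & i) | (~h & ~i)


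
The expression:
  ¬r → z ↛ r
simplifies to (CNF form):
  r ∨ z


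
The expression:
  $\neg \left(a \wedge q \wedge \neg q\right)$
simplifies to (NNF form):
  $\text{True}$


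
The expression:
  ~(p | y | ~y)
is never true.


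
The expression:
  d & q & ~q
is never true.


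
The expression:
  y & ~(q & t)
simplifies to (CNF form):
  y & (~q | ~t)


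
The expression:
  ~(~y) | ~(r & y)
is always true.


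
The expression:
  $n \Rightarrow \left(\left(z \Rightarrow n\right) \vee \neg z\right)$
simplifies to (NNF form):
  $\text{True}$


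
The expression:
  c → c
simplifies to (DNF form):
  True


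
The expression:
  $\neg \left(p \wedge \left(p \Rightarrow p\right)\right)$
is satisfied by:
  {p: False}


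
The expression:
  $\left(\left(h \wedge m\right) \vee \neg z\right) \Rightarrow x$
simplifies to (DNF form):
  $x \vee \left(z \wedge \neg h\right) \vee \left(z \wedge \neg m\right)$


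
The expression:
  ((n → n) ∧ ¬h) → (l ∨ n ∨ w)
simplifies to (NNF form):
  h ∨ l ∨ n ∨ w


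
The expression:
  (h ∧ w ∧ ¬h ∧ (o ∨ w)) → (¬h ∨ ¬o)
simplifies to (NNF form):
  True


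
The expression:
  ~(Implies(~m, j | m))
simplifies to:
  ~j & ~m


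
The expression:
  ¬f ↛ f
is always true.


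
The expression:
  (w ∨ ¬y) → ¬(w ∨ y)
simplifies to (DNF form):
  ¬w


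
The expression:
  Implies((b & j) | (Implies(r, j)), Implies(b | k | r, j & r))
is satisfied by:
  {r: True, b: False, k: False}
  {r: True, k: True, b: False}
  {r: True, b: True, k: False}
  {r: True, k: True, b: True}
  {k: False, b: False, r: False}


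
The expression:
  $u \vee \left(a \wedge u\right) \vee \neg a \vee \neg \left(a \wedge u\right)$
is always true.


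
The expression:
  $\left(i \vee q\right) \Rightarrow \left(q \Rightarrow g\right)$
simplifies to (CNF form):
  $g \vee \neg q$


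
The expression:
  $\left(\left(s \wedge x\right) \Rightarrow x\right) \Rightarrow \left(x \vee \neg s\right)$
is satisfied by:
  {x: True, s: False}
  {s: False, x: False}
  {s: True, x: True}


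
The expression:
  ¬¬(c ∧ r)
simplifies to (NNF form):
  c ∧ r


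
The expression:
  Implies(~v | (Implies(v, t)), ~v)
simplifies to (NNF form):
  ~t | ~v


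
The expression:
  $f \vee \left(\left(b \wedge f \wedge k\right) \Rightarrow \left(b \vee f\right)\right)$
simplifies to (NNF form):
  $\text{True}$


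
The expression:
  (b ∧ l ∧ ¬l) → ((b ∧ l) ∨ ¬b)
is always true.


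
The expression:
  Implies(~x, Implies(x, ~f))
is always true.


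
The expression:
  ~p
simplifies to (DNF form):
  ~p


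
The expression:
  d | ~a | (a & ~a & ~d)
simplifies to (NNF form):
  d | ~a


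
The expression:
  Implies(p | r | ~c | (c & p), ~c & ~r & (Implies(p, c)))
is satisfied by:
  {p: False, r: False}


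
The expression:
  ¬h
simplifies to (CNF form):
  ¬h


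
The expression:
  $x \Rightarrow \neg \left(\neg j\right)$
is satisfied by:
  {j: True, x: False}
  {x: False, j: False}
  {x: True, j: True}


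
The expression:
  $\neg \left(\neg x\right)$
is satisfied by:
  {x: True}


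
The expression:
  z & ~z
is never true.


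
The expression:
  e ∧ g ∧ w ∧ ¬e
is never true.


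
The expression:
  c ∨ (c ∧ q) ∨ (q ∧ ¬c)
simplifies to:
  c ∨ q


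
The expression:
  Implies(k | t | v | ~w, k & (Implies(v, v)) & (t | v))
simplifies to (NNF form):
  (k | w) & (k | ~t) & (k | ~v) & (t | v | ~k)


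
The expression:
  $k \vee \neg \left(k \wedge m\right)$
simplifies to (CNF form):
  $\text{True}$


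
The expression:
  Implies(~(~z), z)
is always true.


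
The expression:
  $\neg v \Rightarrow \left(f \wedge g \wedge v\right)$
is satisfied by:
  {v: True}


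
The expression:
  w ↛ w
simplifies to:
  False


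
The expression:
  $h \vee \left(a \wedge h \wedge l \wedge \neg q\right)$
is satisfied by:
  {h: True}


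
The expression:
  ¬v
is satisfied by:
  {v: False}


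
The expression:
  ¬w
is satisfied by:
  {w: False}


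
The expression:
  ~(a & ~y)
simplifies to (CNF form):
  y | ~a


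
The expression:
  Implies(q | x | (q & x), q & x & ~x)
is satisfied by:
  {q: False, x: False}


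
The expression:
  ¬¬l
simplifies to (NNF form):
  l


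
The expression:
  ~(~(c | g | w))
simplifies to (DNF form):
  c | g | w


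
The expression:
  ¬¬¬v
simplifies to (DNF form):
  ¬v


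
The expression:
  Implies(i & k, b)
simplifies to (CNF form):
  b | ~i | ~k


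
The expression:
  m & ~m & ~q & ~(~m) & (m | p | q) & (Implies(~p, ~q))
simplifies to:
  False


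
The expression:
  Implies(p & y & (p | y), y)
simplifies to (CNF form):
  True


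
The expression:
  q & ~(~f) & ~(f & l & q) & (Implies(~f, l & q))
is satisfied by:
  {f: True, q: True, l: False}


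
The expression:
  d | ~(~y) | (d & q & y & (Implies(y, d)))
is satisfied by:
  {y: True, d: True}
  {y: True, d: False}
  {d: True, y: False}


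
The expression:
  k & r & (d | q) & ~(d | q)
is never true.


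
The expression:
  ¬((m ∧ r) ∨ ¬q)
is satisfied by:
  {q: True, m: False, r: False}
  {r: True, q: True, m: False}
  {m: True, q: True, r: False}


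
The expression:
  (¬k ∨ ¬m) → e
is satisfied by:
  {k: True, e: True, m: True}
  {k: True, e: True, m: False}
  {e: True, m: True, k: False}
  {e: True, m: False, k: False}
  {k: True, m: True, e: False}


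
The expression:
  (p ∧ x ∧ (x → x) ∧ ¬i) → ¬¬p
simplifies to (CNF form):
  True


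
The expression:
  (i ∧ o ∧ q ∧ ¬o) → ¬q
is always true.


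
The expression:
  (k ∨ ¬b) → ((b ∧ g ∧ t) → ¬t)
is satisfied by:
  {g: False, k: False, t: False, b: False}
  {b: True, g: False, k: False, t: False}
  {t: True, g: False, k: False, b: False}
  {b: True, t: True, g: False, k: False}
  {k: True, b: False, g: False, t: False}
  {b: True, k: True, g: False, t: False}
  {t: True, k: True, b: False, g: False}
  {b: True, t: True, k: True, g: False}
  {g: True, t: False, k: False, b: False}
  {b: True, g: True, t: False, k: False}
  {t: True, g: True, b: False, k: False}
  {b: True, t: True, g: True, k: False}
  {k: True, g: True, t: False, b: False}
  {b: True, k: True, g: True, t: False}
  {t: True, k: True, g: True, b: False}


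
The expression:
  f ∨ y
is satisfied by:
  {y: True, f: True}
  {y: True, f: False}
  {f: True, y: False}


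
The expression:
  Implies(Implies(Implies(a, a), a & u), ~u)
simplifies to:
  ~a | ~u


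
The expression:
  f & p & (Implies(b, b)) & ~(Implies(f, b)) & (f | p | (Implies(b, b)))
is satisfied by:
  {p: True, f: True, b: False}


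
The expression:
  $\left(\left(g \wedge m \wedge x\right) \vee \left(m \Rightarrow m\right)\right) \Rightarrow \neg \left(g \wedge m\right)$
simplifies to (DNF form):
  $\neg g \vee \neg m$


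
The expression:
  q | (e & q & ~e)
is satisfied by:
  {q: True}


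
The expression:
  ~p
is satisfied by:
  {p: False}


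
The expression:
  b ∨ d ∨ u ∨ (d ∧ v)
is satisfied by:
  {b: True, d: True, u: True}
  {b: True, d: True, u: False}
  {b: True, u: True, d: False}
  {b: True, u: False, d: False}
  {d: True, u: True, b: False}
  {d: True, u: False, b: False}
  {u: True, d: False, b: False}


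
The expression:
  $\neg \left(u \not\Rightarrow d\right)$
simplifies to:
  $d \vee \neg u$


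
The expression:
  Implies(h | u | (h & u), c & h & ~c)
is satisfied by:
  {u: False, h: False}


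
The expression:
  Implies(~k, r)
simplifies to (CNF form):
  k | r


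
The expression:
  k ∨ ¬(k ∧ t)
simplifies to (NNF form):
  True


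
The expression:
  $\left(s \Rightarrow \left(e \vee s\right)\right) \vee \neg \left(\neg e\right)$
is always true.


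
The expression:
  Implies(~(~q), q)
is always true.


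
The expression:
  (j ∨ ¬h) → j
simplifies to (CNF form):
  h ∨ j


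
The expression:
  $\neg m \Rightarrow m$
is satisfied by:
  {m: True}


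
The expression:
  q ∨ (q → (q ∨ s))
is always true.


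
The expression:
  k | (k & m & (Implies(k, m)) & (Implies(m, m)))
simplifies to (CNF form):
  k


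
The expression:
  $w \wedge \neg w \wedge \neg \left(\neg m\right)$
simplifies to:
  $\text{False}$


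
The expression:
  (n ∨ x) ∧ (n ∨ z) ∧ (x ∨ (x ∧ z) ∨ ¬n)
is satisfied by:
  {n: True, z: True, x: True}
  {n: True, x: True, z: False}
  {z: True, x: True, n: False}


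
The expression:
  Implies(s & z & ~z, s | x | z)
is always true.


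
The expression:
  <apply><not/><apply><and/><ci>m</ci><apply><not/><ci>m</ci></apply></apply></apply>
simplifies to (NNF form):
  <true/>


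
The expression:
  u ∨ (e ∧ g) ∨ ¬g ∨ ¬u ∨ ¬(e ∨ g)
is always true.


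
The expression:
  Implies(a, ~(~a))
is always true.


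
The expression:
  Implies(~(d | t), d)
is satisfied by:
  {d: True, t: True}
  {d: True, t: False}
  {t: True, d: False}


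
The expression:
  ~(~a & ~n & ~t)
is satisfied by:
  {n: True, a: True, t: True}
  {n: True, a: True, t: False}
  {n: True, t: True, a: False}
  {n: True, t: False, a: False}
  {a: True, t: True, n: False}
  {a: True, t: False, n: False}
  {t: True, a: False, n: False}


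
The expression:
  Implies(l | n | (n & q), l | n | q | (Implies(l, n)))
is always true.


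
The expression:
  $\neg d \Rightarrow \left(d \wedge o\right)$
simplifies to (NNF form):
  $d$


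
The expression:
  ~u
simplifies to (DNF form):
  ~u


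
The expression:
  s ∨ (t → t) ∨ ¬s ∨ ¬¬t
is always true.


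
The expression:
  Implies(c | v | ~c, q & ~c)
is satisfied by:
  {q: True, c: False}


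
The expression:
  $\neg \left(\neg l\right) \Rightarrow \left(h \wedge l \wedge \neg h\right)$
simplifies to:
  $\neg l$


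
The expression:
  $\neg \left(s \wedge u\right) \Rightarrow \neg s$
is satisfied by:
  {u: True, s: False}
  {s: False, u: False}
  {s: True, u: True}


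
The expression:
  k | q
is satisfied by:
  {k: True, q: True}
  {k: True, q: False}
  {q: True, k: False}


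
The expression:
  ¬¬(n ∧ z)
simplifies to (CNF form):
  n ∧ z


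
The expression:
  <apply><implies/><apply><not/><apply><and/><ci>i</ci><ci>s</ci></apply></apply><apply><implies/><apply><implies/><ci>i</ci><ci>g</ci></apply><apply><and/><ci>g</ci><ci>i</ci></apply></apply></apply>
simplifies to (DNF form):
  <ci>i</ci>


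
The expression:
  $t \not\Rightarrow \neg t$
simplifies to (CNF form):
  $t$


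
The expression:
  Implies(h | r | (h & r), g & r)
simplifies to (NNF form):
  (g & r) | (~h & ~r)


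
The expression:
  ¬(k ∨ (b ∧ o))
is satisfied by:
  {k: False, o: False, b: False}
  {b: True, k: False, o: False}
  {o: True, k: False, b: False}


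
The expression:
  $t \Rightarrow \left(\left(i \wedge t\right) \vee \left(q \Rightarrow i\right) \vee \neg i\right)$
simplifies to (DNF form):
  $\text{True}$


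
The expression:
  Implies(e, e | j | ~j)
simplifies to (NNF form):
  True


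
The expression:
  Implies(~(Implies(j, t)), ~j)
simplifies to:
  t | ~j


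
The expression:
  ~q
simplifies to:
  ~q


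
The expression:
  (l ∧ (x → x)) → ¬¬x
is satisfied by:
  {x: True, l: False}
  {l: False, x: False}
  {l: True, x: True}


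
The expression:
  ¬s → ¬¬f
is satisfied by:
  {s: True, f: True}
  {s: True, f: False}
  {f: True, s: False}


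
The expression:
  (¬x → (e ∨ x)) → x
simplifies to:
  x ∨ ¬e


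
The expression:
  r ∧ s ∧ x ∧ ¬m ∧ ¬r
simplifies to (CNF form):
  False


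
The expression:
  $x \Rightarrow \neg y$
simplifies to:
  $\neg x \vee \neg y$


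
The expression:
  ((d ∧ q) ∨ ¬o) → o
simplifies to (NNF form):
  o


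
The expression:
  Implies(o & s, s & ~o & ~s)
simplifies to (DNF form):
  ~o | ~s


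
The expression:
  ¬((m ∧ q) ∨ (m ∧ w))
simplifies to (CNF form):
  (¬m ∨ ¬q) ∧ (¬m ∨ ¬w)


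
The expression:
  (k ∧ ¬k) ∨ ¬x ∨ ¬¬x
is always true.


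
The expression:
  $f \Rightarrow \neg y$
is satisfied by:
  {y: False, f: False}
  {f: True, y: False}
  {y: True, f: False}


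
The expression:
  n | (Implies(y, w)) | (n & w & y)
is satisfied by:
  {n: True, w: True, y: False}
  {n: True, w: False, y: False}
  {w: True, n: False, y: False}
  {n: False, w: False, y: False}
  {n: True, y: True, w: True}
  {n: True, y: True, w: False}
  {y: True, w: True, n: False}


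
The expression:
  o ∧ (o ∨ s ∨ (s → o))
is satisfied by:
  {o: True}


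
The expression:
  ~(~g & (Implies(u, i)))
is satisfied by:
  {u: True, g: True, i: False}
  {g: True, i: False, u: False}
  {u: True, g: True, i: True}
  {g: True, i: True, u: False}
  {u: True, i: False, g: False}


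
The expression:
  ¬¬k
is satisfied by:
  {k: True}


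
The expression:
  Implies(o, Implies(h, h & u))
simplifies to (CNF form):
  u | ~h | ~o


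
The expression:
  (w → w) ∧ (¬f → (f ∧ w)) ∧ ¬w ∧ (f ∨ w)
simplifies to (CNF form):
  f ∧ ¬w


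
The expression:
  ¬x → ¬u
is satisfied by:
  {x: True, u: False}
  {u: False, x: False}
  {u: True, x: True}


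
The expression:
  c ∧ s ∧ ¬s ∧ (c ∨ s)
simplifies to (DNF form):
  False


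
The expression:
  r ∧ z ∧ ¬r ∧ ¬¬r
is never true.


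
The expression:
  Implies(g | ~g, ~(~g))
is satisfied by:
  {g: True}


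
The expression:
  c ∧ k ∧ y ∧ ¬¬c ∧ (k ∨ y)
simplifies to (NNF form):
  c ∧ k ∧ y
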